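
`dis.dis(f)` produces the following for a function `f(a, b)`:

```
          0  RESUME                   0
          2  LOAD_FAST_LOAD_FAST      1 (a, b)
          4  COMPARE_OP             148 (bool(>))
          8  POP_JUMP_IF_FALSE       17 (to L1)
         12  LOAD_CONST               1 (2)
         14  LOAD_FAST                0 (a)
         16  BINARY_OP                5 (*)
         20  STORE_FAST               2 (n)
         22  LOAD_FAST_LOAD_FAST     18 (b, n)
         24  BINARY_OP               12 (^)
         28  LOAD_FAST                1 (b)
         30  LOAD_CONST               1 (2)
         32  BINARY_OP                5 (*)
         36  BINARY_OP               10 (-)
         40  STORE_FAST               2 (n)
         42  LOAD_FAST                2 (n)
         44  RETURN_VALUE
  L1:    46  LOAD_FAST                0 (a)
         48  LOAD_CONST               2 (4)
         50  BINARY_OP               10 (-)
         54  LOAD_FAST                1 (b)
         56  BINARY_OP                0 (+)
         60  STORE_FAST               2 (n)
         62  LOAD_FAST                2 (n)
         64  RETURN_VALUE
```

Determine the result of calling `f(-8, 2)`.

LOAD_FAST_LOAD_FAST a,b → push -8,2. Stack: [-8, 2]
COMPARE_OP bool(>) → -8 vs 2 = False. Stack: [False]
POP_JUMP_IF_FALSE → pop False; jump. Stack: []
LOAD_FAST a → push -8. Stack: [-8]
LOAD_CONST → push 4. Stack: [-8, 4]
BINARY_OP - → -8 - 4 = -12. Stack: [-12]
LOAD_FAST b → push 2. Stack: [-12, 2]
BINARY_OP + → -12 + 2 = -10. Stack: [-10]
STORE_FAST n → n=-10. Stack: []
LOAD_FAST n → push -10. Stack: [-10]
RETURN_VALUE → return -10.

-10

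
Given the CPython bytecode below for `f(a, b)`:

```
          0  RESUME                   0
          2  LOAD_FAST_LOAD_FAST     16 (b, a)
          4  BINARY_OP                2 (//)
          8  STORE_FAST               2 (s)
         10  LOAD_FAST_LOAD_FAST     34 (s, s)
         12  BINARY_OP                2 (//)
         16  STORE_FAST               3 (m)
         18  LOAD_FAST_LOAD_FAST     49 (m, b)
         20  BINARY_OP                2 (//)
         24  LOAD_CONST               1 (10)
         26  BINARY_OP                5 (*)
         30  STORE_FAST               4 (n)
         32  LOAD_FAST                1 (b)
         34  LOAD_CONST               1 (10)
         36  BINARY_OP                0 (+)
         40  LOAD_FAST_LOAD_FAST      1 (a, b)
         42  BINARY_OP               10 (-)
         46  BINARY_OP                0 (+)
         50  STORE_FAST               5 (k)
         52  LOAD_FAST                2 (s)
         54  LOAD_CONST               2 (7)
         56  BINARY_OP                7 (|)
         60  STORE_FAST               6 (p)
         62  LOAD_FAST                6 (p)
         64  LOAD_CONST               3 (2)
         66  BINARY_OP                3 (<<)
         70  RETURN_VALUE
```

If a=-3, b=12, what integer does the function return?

LOAD_FAST_LOAD_FAST b,a → push 12,-3. Stack: [12, -3]
BINARY_OP // → 12 // -3 = -4. Stack: [-4]
STORE_FAST s → s=-4. Stack: []
LOAD_FAST_LOAD_FAST s,s → push -4,-4. Stack: [-4, -4]
BINARY_OP // → -4 // -4 = 1. Stack: [1]
STORE_FAST m → m=1. Stack: []
LOAD_FAST_LOAD_FAST m,b → push 1,12. Stack: [1, 12]
BINARY_OP // → 1 // 12 = 0. Stack: [0]
LOAD_CONST → push 10. Stack: [0, 10]
BINARY_OP * → 0 * 10 = 0. Stack: [0]
STORE_FAST n → n=0. Stack: []
LOAD_FAST b → push 12. Stack: [12]
LOAD_CONST → push 10. Stack: [12, 10]
BINARY_OP + → 12 + 10 = 22. Stack: [22]
LOAD_FAST_LOAD_FAST a,b → push -3,12. Stack: [22, -3, 12]
BINARY_OP - → -3 - 12 = -15. Stack: [22, -15]
BINARY_OP + → 22 + -15 = 7. Stack: [7]
STORE_FAST k → k=7. Stack: []
LOAD_FAST s → push -4. Stack: [-4]
LOAD_CONST → push 7. Stack: [-4, 7]
BINARY_OP | → -4 | 7 = -1. Stack: [-1]
STORE_FAST p → p=-1. Stack: []
LOAD_FAST p → push -1. Stack: [-1]
LOAD_CONST → push 2. Stack: [-1, 2]
BINARY_OP << → -1 << 2 = -4. Stack: [-4]
RETURN_VALUE → return -4.

-4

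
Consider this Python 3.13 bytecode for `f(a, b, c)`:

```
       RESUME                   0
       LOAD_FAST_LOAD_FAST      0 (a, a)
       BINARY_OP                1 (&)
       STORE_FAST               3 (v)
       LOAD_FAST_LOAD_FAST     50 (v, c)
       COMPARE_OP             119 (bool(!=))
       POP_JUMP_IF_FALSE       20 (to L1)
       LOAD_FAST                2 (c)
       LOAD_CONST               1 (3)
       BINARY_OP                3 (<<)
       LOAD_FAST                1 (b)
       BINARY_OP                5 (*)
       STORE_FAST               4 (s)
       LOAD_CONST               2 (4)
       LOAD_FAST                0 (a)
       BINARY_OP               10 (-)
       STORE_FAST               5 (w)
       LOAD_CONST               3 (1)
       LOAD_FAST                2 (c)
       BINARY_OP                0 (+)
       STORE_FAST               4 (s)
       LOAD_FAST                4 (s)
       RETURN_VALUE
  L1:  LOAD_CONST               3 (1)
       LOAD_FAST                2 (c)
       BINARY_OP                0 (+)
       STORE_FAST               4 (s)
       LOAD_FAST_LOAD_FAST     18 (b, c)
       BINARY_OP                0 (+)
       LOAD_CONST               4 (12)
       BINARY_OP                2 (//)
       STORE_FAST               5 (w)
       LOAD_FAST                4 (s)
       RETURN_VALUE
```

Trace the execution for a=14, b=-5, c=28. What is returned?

29

LOAD_FAST_LOAD_FAST a,a → push 14,14. Stack: [14, 14]
BINARY_OP & → 14 & 14 = 14. Stack: [14]
STORE_FAST v → v=14. Stack: []
LOAD_FAST_LOAD_FAST v,c → push 14,28. Stack: [14, 28]
COMPARE_OP bool(!=) → 14 vs 28 = True. Stack: [True]
POP_JUMP_IF_FALSE → pop True; no jump. Stack: []
LOAD_FAST c → push 28. Stack: [28]
LOAD_CONST → push 3. Stack: [28, 3]
BINARY_OP << → 28 << 3 = 224. Stack: [224]
LOAD_FAST b → push -5. Stack: [224, -5]
BINARY_OP * → 224 * -5 = -1120. Stack: [-1120]
STORE_FAST s → s=-1120. Stack: []
LOAD_CONST → push 4. Stack: [4]
LOAD_FAST a → push 14. Stack: [4, 14]
BINARY_OP - → 4 - 14 = -10. Stack: [-10]
STORE_FAST w → w=-10. Stack: []
LOAD_CONST → push 1. Stack: [1]
LOAD_FAST c → push 28. Stack: [1, 28]
BINARY_OP + → 1 + 28 = 29. Stack: [29]
STORE_FAST s → s=29. Stack: []
LOAD_FAST s → push 29. Stack: [29]
RETURN_VALUE → return 29.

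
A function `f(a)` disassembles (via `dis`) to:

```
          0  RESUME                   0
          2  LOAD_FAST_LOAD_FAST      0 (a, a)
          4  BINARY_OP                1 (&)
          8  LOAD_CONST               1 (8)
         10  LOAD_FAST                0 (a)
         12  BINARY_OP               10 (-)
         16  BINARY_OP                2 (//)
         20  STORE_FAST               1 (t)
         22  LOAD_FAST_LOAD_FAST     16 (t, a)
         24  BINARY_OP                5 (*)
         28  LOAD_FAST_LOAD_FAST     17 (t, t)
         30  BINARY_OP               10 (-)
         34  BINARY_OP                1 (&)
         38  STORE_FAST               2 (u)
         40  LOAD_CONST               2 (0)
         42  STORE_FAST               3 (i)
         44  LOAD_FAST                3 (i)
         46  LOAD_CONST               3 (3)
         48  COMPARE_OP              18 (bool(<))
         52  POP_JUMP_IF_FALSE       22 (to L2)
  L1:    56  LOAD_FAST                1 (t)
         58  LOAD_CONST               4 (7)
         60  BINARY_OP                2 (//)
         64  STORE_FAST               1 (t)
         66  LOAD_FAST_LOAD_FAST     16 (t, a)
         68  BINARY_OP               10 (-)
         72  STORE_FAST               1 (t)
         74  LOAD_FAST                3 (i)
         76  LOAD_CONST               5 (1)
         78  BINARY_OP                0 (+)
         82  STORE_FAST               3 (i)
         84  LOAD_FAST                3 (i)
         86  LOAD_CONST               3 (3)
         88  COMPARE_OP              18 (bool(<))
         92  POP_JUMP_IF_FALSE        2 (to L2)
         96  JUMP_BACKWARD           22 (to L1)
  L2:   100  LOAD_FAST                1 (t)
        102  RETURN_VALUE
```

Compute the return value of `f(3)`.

-4

LOAD_FAST_LOAD_FAST a,a → push 3,3. Stack: [3, 3]
BINARY_OP & → 3 & 3 = 3. Stack: [3]
LOAD_CONST → push 8. Stack: [3, 8]
LOAD_FAST a → push 3. Stack: [3, 8, 3]
BINARY_OP - → 8 - 3 = 5. Stack: [3, 5]
BINARY_OP // → 3 // 5 = 0. Stack: [0]
STORE_FAST t → t=0. Stack: []
LOAD_FAST_LOAD_FAST t,a → push 0,3. Stack: [0, 3]
BINARY_OP * → 0 * 3 = 0. Stack: [0]
LOAD_FAST_LOAD_FAST t,t → push 0,0. Stack: [0, 0, 0]
BINARY_OP - → 0 - 0 = 0. Stack: [0, 0]
BINARY_OP & → 0 & 0 = 0. Stack: [0]
STORE_FAST u → u=0. Stack: []
LOAD_CONST → push 0. Stack: [0]
STORE_FAST i → i=0. Stack: []
LOAD_FAST i → push 0. Stack: [0]
LOAD_CONST → push 3. Stack: [0, 3]
COMPARE_OP bool(<) → 0 vs 3 = True. Stack: [True]
POP_JUMP_IF_FALSE → pop True; no jump. Stack: []
LOAD_FAST t → push 0. Stack: [0]
LOAD_CONST → push 7. Stack: [0, 7]
BINARY_OP // → 0 // 7 = 0. Stack: [0]
STORE_FAST t → t=0. Stack: []
LOAD_FAST_LOAD_FAST t,a → push 0,3. Stack: [0, 3]
BINARY_OP - → 0 - 3 = -3. Stack: [-3]
STORE_FAST t → t=-3. Stack: []
LOAD_FAST i → push 0. Stack: [0]
LOAD_CONST → push 1. Stack: [0, 1]
BINARY_OP + → 0 + 1 = 1. Stack: [1]
STORE_FAST i → i=1. Stack: []
LOAD_FAST i → push 1. Stack: [1]
LOAD_CONST → push 3. Stack: [1, 3]
COMPARE_OP bool(<) → 1 vs 3 = True. Stack: [True]
POP_JUMP_IF_FALSE → pop True; no jump. Stack: []
LOAD_FAST t → push -3. Stack: [-3]
LOAD_CONST → push 7. Stack: [-3, 7]
BINARY_OP // → -3 // 7 = -1. Stack: [-1]
STORE_FAST t → t=-1. Stack: []
LOAD_FAST_LOAD_FAST t,a → push -1,3. Stack: [-1, 3]
BINARY_OP - → -1 - 3 = -4. Stack: [-4]
STORE_FAST t → t=-4. Stack: []
LOAD_FAST i → push 1. Stack: [1]
LOAD_CONST → push 1. Stack: [1, 1]
BINARY_OP + → 1 + 1 = 2. Stack: [2]
STORE_FAST i → i=2. Stack: []
LOAD_FAST i → push 2. Stack: [2]
LOAD_CONST → push 3. Stack: [2, 3]
COMPARE_OP bool(<) → 2 vs 3 = True. Stack: [True]
POP_JUMP_IF_FALSE → pop True; no jump. Stack: []
LOAD_FAST t → push -4. Stack: [-4]
LOAD_CONST → push 7. Stack: [-4, 7]
BINARY_OP // → -4 // 7 = -1. Stack: [-1]
STORE_FAST t → t=-1. Stack: []
LOAD_FAST_LOAD_FAST t,a → push -1,3. Stack: [-1, 3]
BINARY_OP - → -1 - 3 = -4. Stack: [-4]
STORE_FAST t → t=-4. Stack: []
LOAD_FAST i → push 2. Stack: [2]
LOAD_CONST → push 1. Stack: [2, 1]
BINARY_OP + → 2 + 1 = 3. Stack: [3]
STORE_FAST i → i=3. Stack: []
LOAD_FAST i → push 3. Stack: [3]
LOAD_CONST → push 3. Stack: [3, 3]
COMPARE_OP bool(<) → 3 vs 3 = False. Stack: [False]
POP_JUMP_IF_FALSE → pop False; jump. Stack: []
LOAD_FAST t → push -4. Stack: [-4]
RETURN_VALUE → return -4.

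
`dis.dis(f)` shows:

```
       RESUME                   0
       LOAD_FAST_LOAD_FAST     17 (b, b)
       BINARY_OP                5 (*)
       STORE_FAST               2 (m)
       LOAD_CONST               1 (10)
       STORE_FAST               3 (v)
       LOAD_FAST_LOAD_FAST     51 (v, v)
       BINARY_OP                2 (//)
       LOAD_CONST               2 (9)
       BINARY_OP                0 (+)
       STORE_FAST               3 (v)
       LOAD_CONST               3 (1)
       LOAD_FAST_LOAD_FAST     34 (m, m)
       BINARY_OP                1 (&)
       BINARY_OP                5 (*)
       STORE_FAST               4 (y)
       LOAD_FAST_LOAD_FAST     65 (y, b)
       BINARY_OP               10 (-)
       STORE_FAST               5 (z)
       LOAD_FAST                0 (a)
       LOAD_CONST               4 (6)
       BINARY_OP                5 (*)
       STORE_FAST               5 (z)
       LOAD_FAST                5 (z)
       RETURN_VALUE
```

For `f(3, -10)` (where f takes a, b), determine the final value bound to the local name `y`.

LOAD_FAST_LOAD_FAST b,b → push -10,-10. Stack: [-10, -10]
BINARY_OP * → -10 * -10 = 100. Stack: [100]
STORE_FAST m → m=100. Stack: []
LOAD_CONST → push 10. Stack: [10]
STORE_FAST v → v=10. Stack: []
LOAD_FAST_LOAD_FAST v,v → push 10,10. Stack: [10, 10]
BINARY_OP // → 10 // 10 = 1. Stack: [1]
LOAD_CONST → push 9. Stack: [1, 9]
BINARY_OP + → 1 + 9 = 10. Stack: [10]
STORE_FAST v → v=10. Stack: []
LOAD_CONST → push 1. Stack: [1]
LOAD_FAST_LOAD_FAST m,m → push 100,100. Stack: [1, 100, 100]
BINARY_OP & → 100 & 100 = 100. Stack: [1, 100]
BINARY_OP * → 1 * 100 = 100. Stack: [100]
STORE_FAST y → y=100. Stack: []
LOAD_FAST_LOAD_FAST y,b → push 100,-10. Stack: [100, -10]
BINARY_OP - → 100 - -10 = 110. Stack: [110]
STORE_FAST z → z=110. Stack: []
LOAD_FAST a → push 3. Stack: [3]
LOAD_CONST → push 6. Stack: [3, 6]
BINARY_OP * → 3 * 6 = 18. Stack: [18]
STORE_FAST z → z=18. Stack: []
LOAD_FAST z → push 18. Stack: [18]
RETURN_VALUE → return 18.

100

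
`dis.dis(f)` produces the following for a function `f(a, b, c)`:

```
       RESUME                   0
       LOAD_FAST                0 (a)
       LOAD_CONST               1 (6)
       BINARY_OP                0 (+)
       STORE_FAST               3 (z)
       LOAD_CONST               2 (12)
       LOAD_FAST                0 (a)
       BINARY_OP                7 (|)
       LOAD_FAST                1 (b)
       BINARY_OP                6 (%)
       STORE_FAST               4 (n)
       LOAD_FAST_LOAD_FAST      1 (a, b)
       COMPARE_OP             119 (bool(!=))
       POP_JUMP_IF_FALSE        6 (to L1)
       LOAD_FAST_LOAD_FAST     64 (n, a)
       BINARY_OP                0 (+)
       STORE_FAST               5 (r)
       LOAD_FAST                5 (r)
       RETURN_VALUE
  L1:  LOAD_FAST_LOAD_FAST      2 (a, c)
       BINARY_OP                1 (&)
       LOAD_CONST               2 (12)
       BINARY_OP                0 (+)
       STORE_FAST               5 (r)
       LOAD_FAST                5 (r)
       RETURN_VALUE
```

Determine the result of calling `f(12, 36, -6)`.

24

LOAD_FAST a → push 12. Stack: [12]
LOAD_CONST → push 6. Stack: [12, 6]
BINARY_OP + → 12 + 6 = 18. Stack: [18]
STORE_FAST z → z=18. Stack: []
LOAD_CONST → push 12. Stack: [12]
LOAD_FAST a → push 12. Stack: [12, 12]
BINARY_OP | → 12 | 12 = 12. Stack: [12]
LOAD_FAST b → push 36. Stack: [12, 36]
BINARY_OP % → 12 % 36 = 12. Stack: [12]
STORE_FAST n → n=12. Stack: []
LOAD_FAST_LOAD_FAST a,b → push 12,36. Stack: [12, 36]
COMPARE_OP bool(!=) → 12 vs 36 = True. Stack: [True]
POP_JUMP_IF_FALSE → pop True; no jump. Stack: []
LOAD_FAST_LOAD_FAST n,a → push 12,12. Stack: [12, 12]
BINARY_OP + → 12 + 12 = 24. Stack: [24]
STORE_FAST r → r=24. Stack: []
LOAD_FAST r → push 24. Stack: [24]
RETURN_VALUE → return 24.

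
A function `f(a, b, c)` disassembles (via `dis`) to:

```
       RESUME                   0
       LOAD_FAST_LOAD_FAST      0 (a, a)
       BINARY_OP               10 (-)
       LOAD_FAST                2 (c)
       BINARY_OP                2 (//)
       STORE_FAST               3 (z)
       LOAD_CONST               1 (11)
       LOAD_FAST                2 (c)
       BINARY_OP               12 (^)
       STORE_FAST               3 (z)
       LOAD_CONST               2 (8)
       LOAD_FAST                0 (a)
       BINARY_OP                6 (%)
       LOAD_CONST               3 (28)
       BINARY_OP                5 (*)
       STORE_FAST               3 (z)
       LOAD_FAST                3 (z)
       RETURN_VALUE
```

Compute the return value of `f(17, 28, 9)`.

224

LOAD_FAST_LOAD_FAST a,a → push 17,17. Stack: [17, 17]
BINARY_OP - → 17 - 17 = 0. Stack: [0]
LOAD_FAST c → push 9. Stack: [0, 9]
BINARY_OP // → 0 // 9 = 0. Stack: [0]
STORE_FAST z → z=0. Stack: []
LOAD_CONST → push 11. Stack: [11]
LOAD_FAST c → push 9. Stack: [11, 9]
BINARY_OP ^ → 11 ^ 9 = 2. Stack: [2]
STORE_FAST z → z=2. Stack: []
LOAD_CONST → push 8. Stack: [8]
LOAD_FAST a → push 17. Stack: [8, 17]
BINARY_OP % → 8 % 17 = 8. Stack: [8]
LOAD_CONST → push 28. Stack: [8, 28]
BINARY_OP * → 8 * 28 = 224. Stack: [224]
STORE_FAST z → z=224. Stack: []
LOAD_FAST z → push 224. Stack: [224]
RETURN_VALUE → return 224.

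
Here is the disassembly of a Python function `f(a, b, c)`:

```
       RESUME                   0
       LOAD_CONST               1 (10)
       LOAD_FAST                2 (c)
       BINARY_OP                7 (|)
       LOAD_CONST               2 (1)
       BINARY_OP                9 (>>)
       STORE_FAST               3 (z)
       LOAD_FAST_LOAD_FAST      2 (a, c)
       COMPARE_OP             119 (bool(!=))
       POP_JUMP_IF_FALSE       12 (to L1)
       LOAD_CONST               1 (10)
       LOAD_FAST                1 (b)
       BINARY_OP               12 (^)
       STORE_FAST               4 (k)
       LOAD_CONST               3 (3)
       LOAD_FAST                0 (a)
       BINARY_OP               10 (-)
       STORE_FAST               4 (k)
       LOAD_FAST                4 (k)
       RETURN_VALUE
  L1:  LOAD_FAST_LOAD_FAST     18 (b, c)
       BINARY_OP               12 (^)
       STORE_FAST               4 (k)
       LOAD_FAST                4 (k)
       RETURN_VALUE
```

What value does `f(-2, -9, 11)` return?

LOAD_CONST → push 10. Stack: [10]
LOAD_FAST c → push 11. Stack: [10, 11]
BINARY_OP | → 10 | 11 = 11. Stack: [11]
LOAD_CONST → push 1. Stack: [11, 1]
BINARY_OP >> → 11 >> 1 = 5. Stack: [5]
STORE_FAST z → z=5. Stack: []
LOAD_FAST_LOAD_FAST a,c → push -2,11. Stack: [-2, 11]
COMPARE_OP bool(!=) → -2 vs 11 = True. Stack: [True]
POP_JUMP_IF_FALSE → pop True; no jump. Stack: []
LOAD_CONST → push 10. Stack: [10]
LOAD_FAST b → push -9. Stack: [10, -9]
BINARY_OP ^ → 10 ^ -9 = -3. Stack: [-3]
STORE_FAST k → k=-3. Stack: []
LOAD_CONST → push 3. Stack: [3]
LOAD_FAST a → push -2. Stack: [3, -2]
BINARY_OP - → 3 - -2 = 5. Stack: [5]
STORE_FAST k → k=5. Stack: []
LOAD_FAST k → push 5. Stack: [5]
RETURN_VALUE → return 5.

5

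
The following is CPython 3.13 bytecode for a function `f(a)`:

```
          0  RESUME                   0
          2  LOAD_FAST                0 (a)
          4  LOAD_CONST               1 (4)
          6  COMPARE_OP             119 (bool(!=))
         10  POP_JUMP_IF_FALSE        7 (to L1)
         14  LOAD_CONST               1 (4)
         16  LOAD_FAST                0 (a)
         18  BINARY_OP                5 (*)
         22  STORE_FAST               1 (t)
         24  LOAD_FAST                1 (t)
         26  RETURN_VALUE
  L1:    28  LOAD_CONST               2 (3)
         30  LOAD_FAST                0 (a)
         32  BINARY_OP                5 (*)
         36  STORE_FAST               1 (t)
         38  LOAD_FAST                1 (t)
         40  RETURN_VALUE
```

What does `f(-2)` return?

LOAD_FAST a → push -2. Stack: [-2]
LOAD_CONST → push 4. Stack: [-2, 4]
COMPARE_OP bool(!=) → -2 vs 4 = True. Stack: [True]
POP_JUMP_IF_FALSE → pop True; no jump. Stack: []
LOAD_CONST → push 4. Stack: [4]
LOAD_FAST a → push -2. Stack: [4, -2]
BINARY_OP * → 4 * -2 = -8. Stack: [-8]
STORE_FAST t → t=-8. Stack: []
LOAD_FAST t → push -8. Stack: [-8]
RETURN_VALUE → return -8.

-8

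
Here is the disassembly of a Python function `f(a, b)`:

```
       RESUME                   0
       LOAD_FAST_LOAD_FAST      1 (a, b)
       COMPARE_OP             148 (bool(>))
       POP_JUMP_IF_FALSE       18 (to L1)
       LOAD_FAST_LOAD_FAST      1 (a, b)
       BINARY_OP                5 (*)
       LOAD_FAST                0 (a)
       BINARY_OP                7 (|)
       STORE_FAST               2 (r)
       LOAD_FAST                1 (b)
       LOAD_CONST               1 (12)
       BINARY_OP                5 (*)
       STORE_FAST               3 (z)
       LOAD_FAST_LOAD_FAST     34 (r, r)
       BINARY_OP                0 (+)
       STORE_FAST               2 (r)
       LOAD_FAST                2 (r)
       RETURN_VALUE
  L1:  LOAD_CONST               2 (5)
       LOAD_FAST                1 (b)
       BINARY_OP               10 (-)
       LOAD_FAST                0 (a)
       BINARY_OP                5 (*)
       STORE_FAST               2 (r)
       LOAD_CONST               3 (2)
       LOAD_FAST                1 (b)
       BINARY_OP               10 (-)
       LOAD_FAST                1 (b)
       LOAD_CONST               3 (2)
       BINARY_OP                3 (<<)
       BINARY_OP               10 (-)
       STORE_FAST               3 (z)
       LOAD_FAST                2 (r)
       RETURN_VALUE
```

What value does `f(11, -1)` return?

LOAD_FAST_LOAD_FAST a,b → push 11,-1. Stack: [11, -1]
COMPARE_OP bool(>) → 11 vs -1 = True. Stack: [True]
POP_JUMP_IF_FALSE → pop True; no jump. Stack: []
LOAD_FAST_LOAD_FAST a,b → push 11,-1. Stack: [11, -1]
BINARY_OP * → 11 * -1 = -11. Stack: [-11]
LOAD_FAST a → push 11. Stack: [-11, 11]
BINARY_OP | → -11 | 11 = -1. Stack: [-1]
STORE_FAST r → r=-1. Stack: []
LOAD_FAST b → push -1. Stack: [-1]
LOAD_CONST → push 12. Stack: [-1, 12]
BINARY_OP * → -1 * 12 = -12. Stack: [-12]
STORE_FAST z → z=-12. Stack: []
LOAD_FAST_LOAD_FAST r,r → push -1,-1. Stack: [-1, -1]
BINARY_OP + → -1 + -1 = -2. Stack: [-2]
STORE_FAST r → r=-2. Stack: []
LOAD_FAST r → push -2. Stack: [-2]
RETURN_VALUE → return -2.

-2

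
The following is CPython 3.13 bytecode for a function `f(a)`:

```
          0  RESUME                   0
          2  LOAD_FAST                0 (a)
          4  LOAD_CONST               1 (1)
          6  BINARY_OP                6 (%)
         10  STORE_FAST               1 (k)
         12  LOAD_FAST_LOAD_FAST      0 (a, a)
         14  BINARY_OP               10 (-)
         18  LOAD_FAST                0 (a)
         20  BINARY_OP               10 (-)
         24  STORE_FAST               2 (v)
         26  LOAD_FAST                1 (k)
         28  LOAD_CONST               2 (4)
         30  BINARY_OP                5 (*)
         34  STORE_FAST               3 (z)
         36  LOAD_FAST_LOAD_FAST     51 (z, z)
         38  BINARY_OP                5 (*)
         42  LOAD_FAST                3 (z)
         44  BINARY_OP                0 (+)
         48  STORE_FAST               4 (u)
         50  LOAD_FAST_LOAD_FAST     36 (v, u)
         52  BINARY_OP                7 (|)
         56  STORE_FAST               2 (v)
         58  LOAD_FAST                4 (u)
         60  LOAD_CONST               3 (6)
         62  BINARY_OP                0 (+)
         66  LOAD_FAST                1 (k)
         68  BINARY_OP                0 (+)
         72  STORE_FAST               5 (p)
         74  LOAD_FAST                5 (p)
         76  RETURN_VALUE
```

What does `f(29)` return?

LOAD_FAST a → push 29. Stack: [29]
LOAD_CONST → push 1. Stack: [29, 1]
BINARY_OP % → 29 % 1 = 0. Stack: [0]
STORE_FAST k → k=0. Stack: []
LOAD_FAST_LOAD_FAST a,a → push 29,29. Stack: [29, 29]
BINARY_OP - → 29 - 29 = 0. Stack: [0]
LOAD_FAST a → push 29. Stack: [0, 29]
BINARY_OP - → 0 - 29 = -29. Stack: [-29]
STORE_FAST v → v=-29. Stack: []
LOAD_FAST k → push 0. Stack: [0]
LOAD_CONST → push 4. Stack: [0, 4]
BINARY_OP * → 0 * 4 = 0. Stack: [0]
STORE_FAST z → z=0. Stack: []
LOAD_FAST_LOAD_FAST z,z → push 0,0. Stack: [0, 0]
BINARY_OP * → 0 * 0 = 0. Stack: [0]
LOAD_FAST z → push 0. Stack: [0, 0]
BINARY_OP + → 0 + 0 = 0. Stack: [0]
STORE_FAST u → u=0. Stack: []
LOAD_FAST_LOAD_FAST v,u → push -29,0. Stack: [-29, 0]
BINARY_OP | → -29 | 0 = -29. Stack: [-29]
STORE_FAST v → v=-29. Stack: []
LOAD_FAST u → push 0. Stack: [0]
LOAD_CONST → push 6. Stack: [0, 6]
BINARY_OP + → 0 + 6 = 6. Stack: [6]
LOAD_FAST k → push 0. Stack: [6, 0]
BINARY_OP + → 6 + 0 = 6. Stack: [6]
STORE_FAST p → p=6. Stack: []
LOAD_FAST p → push 6. Stack: [6]
RETURN_VALUE → return 6.

6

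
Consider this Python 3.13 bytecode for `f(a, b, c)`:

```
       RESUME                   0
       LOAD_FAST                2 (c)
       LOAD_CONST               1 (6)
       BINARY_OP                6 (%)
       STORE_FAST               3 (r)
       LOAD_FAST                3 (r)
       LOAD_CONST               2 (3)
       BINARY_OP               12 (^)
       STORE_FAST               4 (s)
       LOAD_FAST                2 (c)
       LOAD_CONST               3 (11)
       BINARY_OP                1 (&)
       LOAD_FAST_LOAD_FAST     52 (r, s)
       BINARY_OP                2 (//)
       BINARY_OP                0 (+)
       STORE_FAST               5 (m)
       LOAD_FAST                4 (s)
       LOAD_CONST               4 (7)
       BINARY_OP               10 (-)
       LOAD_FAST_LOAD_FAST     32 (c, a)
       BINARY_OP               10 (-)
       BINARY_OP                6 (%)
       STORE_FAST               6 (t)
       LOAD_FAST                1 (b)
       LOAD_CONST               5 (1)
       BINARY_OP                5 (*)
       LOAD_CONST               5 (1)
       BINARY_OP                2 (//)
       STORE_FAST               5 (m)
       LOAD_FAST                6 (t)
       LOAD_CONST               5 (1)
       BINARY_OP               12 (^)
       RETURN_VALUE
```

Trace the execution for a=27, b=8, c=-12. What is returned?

-3

LOAD_FAST c → push -12. Stack: [-12]
LOAD_CONST → push 6. Stack: [-12, 6]
BINARY_OP % → -12 % 6 = 0. Stack: [0]
STORE_FAST r → r=0. Stack: []
LOAD_FAST r → push 0. Stack: [0]
LOAD_CONST → push 3. Stack: [0, 3]
BINARY_OP ^ → 0 ^ 3 = 3. Stack: [3]
STORE_FAST s → s=3. Stack: []
LOAD_FAST c → push -12. Stack: [-12]
LOAD_CONST → push 11. Stack: [-12, 11]
BINARY_OP & → -12 & 11 = 0. Stack: [0]
LOAD_FAST_LOAD_FAST r,s → push 0,3. Stack: [0, 0, 3]
BINARY_OP // → 0 // 3 = 0. Stack: [0, 0]
BINARY_OP + → 0 + 0 = 0. Stack: [0]
STORE_FAST m → m=0. Stack: []
LOAD_FAST s → push 3. Stack: [3]
LOAD_CONST → push 7. Stack: [3, 7]
BINARY_OP - → 3 - 7 = -4. Stack: [-4]
LOAD_FAST_LOAD_FAST c,a → push -12,27. Stack: [-4, -12, 27]
BINARY_OP - → -12 - 27 = -39. Stack: [-4, -39]
BINARY_OP % → -4 % -39 = -4. Stack: [-4]
STORE_FAST t → t=-4. Stack: []
LOAD_FAST b → push 8. Stack: [8]
LOAD_CONST → push 1. Stack: [8, 1]
BINARY_OP * → 8 * 1 = 8. Stack: [8]
LOAD_CONST → push 1. Stack: [8, 1]
BINARY_OP // → 8 // 1 = 8. Stack: [8]
STORE_FAST m → m=8. Stack: []
LOAD_FAST t → push -4. Stack: [-4]
LOAD_CONST → push 1. Stack: [-4, 1]
BINARY_OP ^ → -4 ^ 1 = -3. Stack: [-3]
RETURN_VALUE → return -3.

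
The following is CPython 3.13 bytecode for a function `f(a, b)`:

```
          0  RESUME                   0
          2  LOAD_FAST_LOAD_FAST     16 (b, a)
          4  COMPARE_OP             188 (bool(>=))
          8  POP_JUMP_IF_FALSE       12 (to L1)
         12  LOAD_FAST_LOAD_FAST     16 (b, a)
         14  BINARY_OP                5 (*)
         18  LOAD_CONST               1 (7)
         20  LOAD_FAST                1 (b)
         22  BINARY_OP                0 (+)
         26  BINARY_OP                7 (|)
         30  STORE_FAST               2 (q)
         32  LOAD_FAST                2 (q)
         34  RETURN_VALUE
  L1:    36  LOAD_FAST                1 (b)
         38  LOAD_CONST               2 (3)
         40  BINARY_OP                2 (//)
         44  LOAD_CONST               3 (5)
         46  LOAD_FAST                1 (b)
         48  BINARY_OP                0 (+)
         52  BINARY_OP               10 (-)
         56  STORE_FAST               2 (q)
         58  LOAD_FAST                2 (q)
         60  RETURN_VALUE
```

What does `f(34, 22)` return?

LOAD_FAST_LOAD_FAST b,a → push 22,34. Stack: [22, 34]
COMPARE_OP bool(>=) → 22 vs 34 = False. Stack: [False]
POP_JUMP_IF_FALSE → pop False; jump. Stack: []
LOAD_FAST b → push 22. Stack: [22]
LOAD_CONST → push 3. Stack: [22, 3]
BINARY_OP // → 22 // 3 = 7. Stack: [7]
LOAD_CONST → push 5. Stack: [7, 5]
LOAD_FAST b → push 22. Stack: [7, 5, 22]
BINARY_OP + → 5 + 22 = 27. Stack: [7, 27]
BINARY_OP - → 7 - 27 = -20. Stack: [-20]
STORE_FAST q → q=-20. Stack: []
LOAD_FAST q → push -20. Stack: [-20]
RETURN_VALUE → return -20.

-20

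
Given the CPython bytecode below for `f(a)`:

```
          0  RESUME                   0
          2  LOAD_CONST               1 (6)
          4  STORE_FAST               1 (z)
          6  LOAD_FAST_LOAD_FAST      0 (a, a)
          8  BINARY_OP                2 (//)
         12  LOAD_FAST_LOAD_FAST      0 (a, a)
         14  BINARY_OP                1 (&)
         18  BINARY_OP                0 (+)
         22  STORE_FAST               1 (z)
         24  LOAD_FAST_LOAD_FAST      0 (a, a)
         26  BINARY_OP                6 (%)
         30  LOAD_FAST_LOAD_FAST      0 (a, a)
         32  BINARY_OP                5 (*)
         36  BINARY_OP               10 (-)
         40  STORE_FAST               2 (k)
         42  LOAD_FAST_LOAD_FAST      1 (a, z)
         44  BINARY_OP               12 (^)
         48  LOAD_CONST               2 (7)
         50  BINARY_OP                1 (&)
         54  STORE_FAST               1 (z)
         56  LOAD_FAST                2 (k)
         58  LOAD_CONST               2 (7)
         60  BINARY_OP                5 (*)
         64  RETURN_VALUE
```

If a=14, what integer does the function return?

LOAD_CONST → push 6. Stack: [6]
STORE_FAST z → z=6. Stack: []
LOAD_FAST_LOAD_FAST a,a → push 14,14. Stack: [14, 14]
BINARY_OP // → 14 // 14 = 1. Stack: [1]
LOAD_FAST_LOAD_FAST a,a → push 14,14. Stack: [1, 14, 14]
BINARY_OP & → 14 & 14 = 14. Stack: [1, 14]
BINARY_OP + → 1 + 14 = 15. Stack: [15]
STORE_FAST z → z=15. Stack: []
LOAD_FAST_LOAD_FAST a,a → push 14,14. Stack: [14, 14]
BINARY_OP % → 14 % 14 = 0. Stack: [0]
LOAD_FAST_LOAD_FAST a,a → push 14,14. Stack: [0, 14, 14]
BINARY_OP * → 14 * 14 = 196. Stack: [0, 196]
BINARY_OP - → 0 - 196 = -196. Stack: [-196]
STORE_FAST k → k=-196. Stack: []
LOAD_FAST_LOAD_FAST a,z → push 14,15. Stack: [14, 15]
BINARY_OP ^ → 14 ^ 15 = 1. Stack: [1]
LOAD_CONST → push 7. Stack: [1, 7]
BINARY_OP & → 1 & 7 = 1. Stack: [1]
STORE_FAST z → z=1. Stack: []
LOAD_FAST k → push -196. Stack: [-196]
LOAD_CONST → push 7. Stack: [-196, 7]
BINARY_OP * → -196 * 7 = -1372. Stack: [-1372]
RETURN_VALUE → return -1372.

-1372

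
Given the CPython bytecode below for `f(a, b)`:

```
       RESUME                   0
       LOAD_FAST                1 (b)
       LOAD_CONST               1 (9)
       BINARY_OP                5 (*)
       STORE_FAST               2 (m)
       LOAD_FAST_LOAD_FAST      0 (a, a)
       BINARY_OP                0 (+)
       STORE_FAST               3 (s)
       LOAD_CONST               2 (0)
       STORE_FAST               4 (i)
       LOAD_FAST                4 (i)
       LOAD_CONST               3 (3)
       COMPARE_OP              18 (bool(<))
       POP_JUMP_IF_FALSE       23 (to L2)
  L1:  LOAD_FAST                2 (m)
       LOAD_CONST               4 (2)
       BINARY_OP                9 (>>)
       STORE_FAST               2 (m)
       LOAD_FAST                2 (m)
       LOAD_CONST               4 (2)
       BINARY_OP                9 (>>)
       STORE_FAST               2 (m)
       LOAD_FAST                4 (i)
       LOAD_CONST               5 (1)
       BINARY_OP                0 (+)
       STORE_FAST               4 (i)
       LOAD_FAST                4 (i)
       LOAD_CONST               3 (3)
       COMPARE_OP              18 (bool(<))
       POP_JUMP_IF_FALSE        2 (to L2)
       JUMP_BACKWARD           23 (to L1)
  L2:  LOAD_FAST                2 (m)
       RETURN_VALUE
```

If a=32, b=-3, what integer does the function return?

-1

LOAD_FAST b → push -3. Stack: [-3]
LOAD_CONST → push 9. Stack: [-3, 9]
BINARY_OP * → -3 * 9 = -27. Stack: [-27]
STORE_FAST m → m=-27. Stack: []
LOAD_FAST_LOAD_FAST a,a → push 32,32. Stack: [32, 32]
BINARY_OP + → 32 + 32 = 64. Stack: [64]
STORE_FAST s → s=64. Stack: []
LOAD_CONST → push 0. Stack: [0]
STORE_FAST i → i=0. Stack: []
LOAD_FAST i → push 0. Stack: [0]
LOAD_CONST → push 3. Stack: [0, 3]
COMPARE_OP bool(<) → 0 vs 3 = True. Stack: [True]
POP_JUMP_IF_FALSE → pop True; no jump. Stack: []
LOAD_FAST m → push -27. Stack: [-27]
LOAD_CONST → push 2. Stack: [-27, 2]
BINARY_OP >> → -27 >> 2 = -7. Stack: [-7]
STORE_FAST m → m=-7. Stack: []
LOAD_FAST m → push -7. Stack: [-7]
LOAD_CONST → push 2. Stack: [-7, 2]
BINARY_OP >> → -7 >> 2 = -2. Stack: [-2]
STORE_FAST m → m=-2. Stack: []
LOAD_FAST i → push 0. Stack: [0]
LOAD_CONST → push 1. Stack: [0, 1]
BINARY_OP + → 0 + 1 = 1. Stack: [1]
STORE_FAST i → i=1. Stack: []
LOAD_FAST i → push 1. Stack: [1]
LOAD_CONST → push 3. Stack: [1, 3]
COMPARE_OP bool(<) → 1 vs 3 = True. Stack: [True]
POP_JUMP_IF_FALSE → pop True; no jump. Stack: []
LOAD_FAST m → push -2. Stack: [-2]
LOAD_CONST → push 2. Stack: [-2, 2]
BINARY_OP >> → -2 >> 2 = -1. Stack: [-1]
STORE_FAST m → m=-1. Stack: []
LOAD_FAST m → push -1. Stack: [-1]
LOAD_CONST → push 2. Stack: [-1, 2]
BINARY_OP >> → -1 >> 2 = -1. Stack: [-1]
STORE_FAST m → m=-1. Stack: []
LOAD_FAST i → push 1. Stack: [1]
LOAD_CONST → push 1. Stack: [1, 1]
BINARY_OP + → 1 + 1 = 2. Stack: [2]
STORE_FAST i → i=2. Stack: []
LOAD_FAST i → push 2. Stack: [2]
LOAD_CONST → push 3. Stack: [2, 3]
COMPARE_OP bool(<) → 2 vs 3 = True. Stack: [True]
POP_JUMP_IF_FALSE → pop True; no jump. Stack: []
LOAD_FAST m → push -1. Stack: [-1]
LOAD_CONST → push 2. Stack: [-1, 2]
BINARY_OP >> → -1 >> 2 = -1. Stack: [-1]
STORE_FAST m → m=-1. Stack: []
LOAD_FAST m → push -1. Stack: [-1]
LOAD_CONST → push 2. Stack: [-1, 2]
BINARY_OP >> → -1 >> 2 = -1. Stack: [-1]
STORE_FAST m → m=-1. Stack: []
LOAD_FAST i → push 2. Stack: [2]
LOAD_CONST → push 1. Stack: [2, 1]
BINARY_OP + → 2 + 1 = 3. Stack: [3]
STORE_FAST i → i=3. Stack: []
LOAD_FAST i → push 3. Stack: [3]
LOAD_CONST → push 3. Stack: [3, 3]
COMPARE_OP bool(<) → 3 vs 3 = False. Stack: [False]
POP_JUMP_IF_FALSE → pop False; jump. Stack: []
LOAD_FAST m → push -1. Stack: [-1]
RETURN_VALUE → return -1.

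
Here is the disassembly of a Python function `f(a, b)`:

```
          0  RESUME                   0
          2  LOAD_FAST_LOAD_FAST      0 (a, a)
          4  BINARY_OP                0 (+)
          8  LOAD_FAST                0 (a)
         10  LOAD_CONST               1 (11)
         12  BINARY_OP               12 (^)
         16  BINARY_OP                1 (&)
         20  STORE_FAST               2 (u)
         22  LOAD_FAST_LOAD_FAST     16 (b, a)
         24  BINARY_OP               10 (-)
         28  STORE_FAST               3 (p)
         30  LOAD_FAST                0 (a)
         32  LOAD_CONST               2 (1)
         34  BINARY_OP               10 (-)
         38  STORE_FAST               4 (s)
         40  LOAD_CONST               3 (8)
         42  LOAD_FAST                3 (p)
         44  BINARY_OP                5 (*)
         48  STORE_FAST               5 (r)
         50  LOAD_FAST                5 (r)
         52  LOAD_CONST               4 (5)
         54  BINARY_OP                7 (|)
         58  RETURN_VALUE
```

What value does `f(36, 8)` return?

-219

LOAD_FAST_LOAD_FAST a,a → push 36,36. Stack: [36, 36]
BINARY_OP + → 36 + 36 = 72. Stack: [72]
LOAD_FAST a → push 36. Stack: [72, 36]
LOAD_CONST → push 11. Stack: [72, 36, 11]
BINARY_OP ^ → 36 ^ 11 = 47. Stack: [72, 47]
BINARY_OP & → 72 & 47 = 8. Stack: [8]
STORE_FAST u → u=8. Stack: []
LOAD_FAST_LOAD_FAST b,a → push 8,36. Stack: [8, 36]
BINARY_OP - → 8 - 36 = -28. Stack: [-28]
STORE_FAST p → p=-28. Stack: []
LOAD_FAST a → push 36. Stack: [36]
LOAD_CONST → push 1. Stack: [36, 1]
BINARY_OP - → 36 - 1 = 35. Stack: [35]
STORE_FAST s → s=35. Stack: []
LOAD_CONST → push 8. Stack: [8]
LOAD_FAST p → push -28. Stack: [8, -28]
BINARY_OP * → 8 * -28 = -224. Stack: [-224]
STORE_FAST r → r=-224. Stack: []
LOAD_FAST r → push -224. Stack: [-224]
LOAD_CONST → push 5. Stack: [-224, 5]
BINARY_OP | → -224 | 5 = -219. Stack: [-219]
RETURN_VALUE → return -219.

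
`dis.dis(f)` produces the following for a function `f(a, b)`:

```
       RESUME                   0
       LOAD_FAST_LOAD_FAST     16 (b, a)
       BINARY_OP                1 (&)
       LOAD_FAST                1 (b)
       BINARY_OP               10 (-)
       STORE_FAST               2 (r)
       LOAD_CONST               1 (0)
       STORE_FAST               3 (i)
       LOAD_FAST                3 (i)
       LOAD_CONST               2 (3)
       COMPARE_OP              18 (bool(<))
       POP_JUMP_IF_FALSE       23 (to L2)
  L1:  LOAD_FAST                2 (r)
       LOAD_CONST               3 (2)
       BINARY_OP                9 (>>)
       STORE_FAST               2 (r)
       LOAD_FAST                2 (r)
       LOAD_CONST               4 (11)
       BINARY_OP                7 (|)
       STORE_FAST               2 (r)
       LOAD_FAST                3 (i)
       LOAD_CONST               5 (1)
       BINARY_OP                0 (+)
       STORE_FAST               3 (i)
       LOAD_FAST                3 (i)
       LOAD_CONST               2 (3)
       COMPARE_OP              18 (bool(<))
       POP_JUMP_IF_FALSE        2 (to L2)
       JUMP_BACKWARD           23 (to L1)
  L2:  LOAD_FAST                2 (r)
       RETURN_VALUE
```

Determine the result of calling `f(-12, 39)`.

LOAD_FAST_LOAD_FAST b,a → push 39,-12. Stack: [39, -12]
BINARY_OP & → 39 & -12 = 36. Stack: [36]
LOAD_FAST b → push 39. Stack: [36, 39]
BINARY_OP - → 36 - 39 = -3. Stack: [-3]
STORE_FAST r → r=-3. Stack: []
LOAD_CONST → push 0. Stack: [0]
STORE_FAST i → i=0. Stack: []
LOAD_FAST i → push 0. Stack: [0]
LOAD_CONST → push 3. Stack: [0, 3]
COMPARE_OP bool(<) → 0 vs 3 = True. Stack: [True]
POP_JUMP_IF_FALSE → pop True; no jump. Stack: []
LOAD_FAST r → push -3. Stack: [-3]
LOAD_CONST → push 2. Stack: [-3, 2]
BINARY_OP >> → -3 >> 2 = -1. Stack: [-1]
STORE_FAST r → r=-1. Stack: []
LOAD_FAST r → push -1. Stack: [-1]
LOAD_CONST → push 11. Stack: [-1, 11]
BINARY_OP | → -1 | 11 = -1. Stack: [-1]
STORE_FAST r → r=-1. Stack: []
LOAD_FAST i → push 0. Stack: [0]
LOAD_CONST → push 1. Stack: [0, 1]
BINARY_OP + → 0 + 1 = 1. Stack: [1]
STORE_FAST i → i=1. Stack: []
LOAD_FAST i → push 1. Stack: [1]
LOAD_CONST → push 3. Stack: [1, 3]
COMPARE_OP bool(<) → 1 vs 3 = True. Stack: [True]
POP_JUMP_IF_FALSE → pop True; no jump. Stack: []
LOAD_FAST r → push -1. Stack: [-1]
LOAD_CONST → push 2. Stack: [-1, 2]
BINARY_OP >> → -1 >> 2 = -1. Stack: [-1]
STORE_FAST r → r=-1. Stack: []
LOAD_FAST r → push -1. Stack: [-1]
LOAD_CONST → push 11. Stack: [-1, 11]
BINARY_OP | → -1 | 11 = -1. Stack: [-1]
STORE_FAST r → r=-1. Stack: []
LOAD_FAST i → push 1. Stack: [1]
LOAD_CONST → push 1. Stack: [1, 1]
BINARY_OP + → 1 + 1 = 2. Stack: [2]
STORE_FAST i → i=2. Stack: []
LOAD_FAST i → push 2. Stack: [2]
LOAD_CONST → push 3. Stack: [2, 3]
COMPARE_OP bool(<) → 2 vs 3 = True. Stack: [True]
POP_JUMP_IF_FALSE → pop True; no jump. Stack: []
LOAD_FAST r → push -1. Stack: [-1]
LOAD_CONST → push 2. Stack: [-1, 2]
BINARY_OP >> → -1 >> 2 = -1. Stack: [-1]
STORE_FAST r → r=-1. Stack: []
LOAD_FAST r → push -1. Stack: [-1]
LOAD_CONST → push 11. Stack: [-1, 11]
BINARY_OP | → -1 | 11 = -1. Stack: [-1]
STORE_FAST r → r=-1. Stack: []
LOAD_FAST i → push 2. Stack: [2]
LOAD_CONST → push 1. Stack: [2, 1]
BINARY_OP + → 2 + 1 = 3. Stack: [3]
STORE_FAST i → i=3. Stack: []
LOAD_FAST i → push 3. Stack: [3]
LOAD_CONST → push 3. Stack: [3, 3]
COMPARE_OP bool(<) → 3 vs 3 = False. Stack: [False]
POP_JUMP_IF_FALSE → pop False; jump. Stack: []
LOAD_FAST r → push -1. Stack: [-1]
RETURN_VALUE → return -1.

-1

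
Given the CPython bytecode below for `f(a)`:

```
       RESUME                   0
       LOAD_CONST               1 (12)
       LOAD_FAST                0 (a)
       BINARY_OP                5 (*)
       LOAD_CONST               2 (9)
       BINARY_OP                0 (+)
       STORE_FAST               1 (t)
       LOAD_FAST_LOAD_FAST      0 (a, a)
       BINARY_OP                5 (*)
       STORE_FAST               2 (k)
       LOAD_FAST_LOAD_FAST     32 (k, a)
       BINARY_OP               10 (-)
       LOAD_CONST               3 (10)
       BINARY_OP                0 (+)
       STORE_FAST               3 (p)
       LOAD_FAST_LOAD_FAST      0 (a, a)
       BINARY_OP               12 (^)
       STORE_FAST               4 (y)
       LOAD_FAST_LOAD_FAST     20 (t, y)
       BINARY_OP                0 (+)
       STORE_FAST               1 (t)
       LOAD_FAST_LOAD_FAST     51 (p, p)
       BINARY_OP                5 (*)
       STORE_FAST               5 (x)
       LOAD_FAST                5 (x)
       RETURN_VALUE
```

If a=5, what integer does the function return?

900

LOAD_CONST → push 12. Stack: [12]
LOAD_FAST a → push 5. Stack: [12, 5]
BINARY_OP * → 12 * 5 = 60. Stack: [60]
LOAD_CONST → push 9. Stack: [60, 9]
BINARY_OP + → 60 + 9 = 69. Stack: [69]
STORE_FAST t → t=69. Stack: []
LOAD_FAST_LOAD_FAST a,a → push 5,5. Stack: [5, 5]
BINARY_OP * → 5 * 5 = 25. Stack: [25]
STORE_FAST k → k=25. Stack: []
LOAD_FAST_LOAD_FAST k,a → push 25,5. Stack: [25, 5]
BINARY_OP - → 25 - 5 = 20. Stack: [20]
LOAD_CONST → push 10. Stack: [20, 10]
BINARY_OP + → 20 + 10 = 30. Stack: [30]
STORE_FAST p → p=30. Stack: []
LOAD_FAST_LOAD_FAST a,a → push 5,5. Stack: [5, 5]
BINARY_OP ^ → 5 ^ 5 = 0. Stack: [0]
STORE_FAST y → y=0. Stack: []
LOAD_FAST_LOAD_FAST t,y → push 69,0. Stack: [69, 0]
BINARY_OP + → 69 + 0 = 69. Stack: [69]
STORE_FAST t → t=69. Stack: []
LOAD_FAST_LOAD_FAST p,p → push 30,30. Stack: [30, 30]
BINARY_OP * → 30 * 30 = 900. Stack: [900]
STORE_FAST x → x=900. Stack: []
LOAD_FAST x → push 900. Stack: [900]
RETURN_VALUE → return 900.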